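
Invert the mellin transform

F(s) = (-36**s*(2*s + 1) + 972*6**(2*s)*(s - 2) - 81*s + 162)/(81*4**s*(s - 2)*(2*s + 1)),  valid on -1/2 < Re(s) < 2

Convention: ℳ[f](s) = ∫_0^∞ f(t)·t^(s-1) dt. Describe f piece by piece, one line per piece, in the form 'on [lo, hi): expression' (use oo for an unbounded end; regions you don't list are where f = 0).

strip the power substitution: t on [0, 1/2); 2*t on [1/2, 3); t**(-4) on [3, ∞)
f breaks at 1/4, 9 into 3 integrals to sum
on [0, 1/4): add ∫ sqrt(t)·t^(s-1) dt
on [1/4, 9) integrate f = 2*sqrt(t) against the kernel
[9, ∞) adds the kernel integral of t**(-2)

on [0, 1/4): sqrt(t)
on [1/4, 9): 2*sqrt(t)
on [9, oo): t**(-2)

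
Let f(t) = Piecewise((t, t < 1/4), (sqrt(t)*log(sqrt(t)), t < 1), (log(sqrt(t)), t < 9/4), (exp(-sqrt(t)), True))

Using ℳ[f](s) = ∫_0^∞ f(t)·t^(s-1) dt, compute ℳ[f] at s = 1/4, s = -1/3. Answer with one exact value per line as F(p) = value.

invert the power substitution to get t**2 on [0, 1/2); t*log(t) on [1/2, 1); log(t) on [1, 3/2); …
along the cuts 1/4, 1, 9/4, ℳ[f](s) splits into 4 integrals
[0, 1/4) adds the kernel integral of t
between 1/4 and 1 the integrand is sqrt(t)*log(sqrt(t))·t^(s-1)
for t in [1, 9/4): the term is ∫ log(sqrt(t))·t^(s-1)
∫ over [9/4, ∞) of exp(-sqrt(t))·t^(s-1) joins the sum

F(1/4) = -4*sqrt(6) + 2*sqrt(pi)*erfc(sqrt(6)/2) + 29*sqrt(2)/90 + log(2**(-2*sqrt(6) + sqrt(2)/3)*3**(2*sqrt(6))) + 64/9
F(-1/3) = 2**(2/3)*(-54*2**(1/3) - 12*3**(1/3) + 8*2**(1/3)*uppergamma(-2/3, 3/2) + log(2**(8*3**(1/3) + 24)/3**(8*3**(1/3))) + 75)/8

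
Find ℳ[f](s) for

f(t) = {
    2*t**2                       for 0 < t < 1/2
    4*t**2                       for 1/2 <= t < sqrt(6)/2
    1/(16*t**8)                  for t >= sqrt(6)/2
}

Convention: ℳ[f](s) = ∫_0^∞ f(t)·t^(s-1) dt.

remove the power substitution first: 2*t on [0, 1/4); 4*t on [1/4, 3/2); 1/(16*t**4) on [3/2, ∞)
peel off the common scale on t: t on [0, 1/2); 2*t on [1/2, 3); t**(-4) on [3, ∞)
integrate the 3 segments split at 1/2, sqrt(6)/2, then add the results
[0, 1/2) adds the kernel integral of 2*t**2
piece [1/2, sqrt(6)/2): integrate 4*t**2 against the kernel
piece [sqrt(6)/2, ∞): integrate 1/(16*t**8) against the kernel

(970*6**(s/2)*s - 7780*6**(s/2) - 81*s + 648)/(162*2**s*(s**2 - 6*s - 16))
  -2 < Re(s) < 8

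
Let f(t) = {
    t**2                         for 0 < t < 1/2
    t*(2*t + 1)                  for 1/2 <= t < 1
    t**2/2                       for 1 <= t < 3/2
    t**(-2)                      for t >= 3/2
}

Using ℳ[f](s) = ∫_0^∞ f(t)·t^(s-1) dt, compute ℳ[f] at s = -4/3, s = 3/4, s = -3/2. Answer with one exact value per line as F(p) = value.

the shared t-power comes off first: t on [0, 1/2); 2*t + 1 on [1/2, 1); t/2 on [1, 3/2); …
integrate the 4 segments split at 1/2, 1, 3/2, then add the results
for t in [0, 1/2): the term is ∫ t**2·t^(s-1)
on [1/2, 1) integrate f = t*(2*t + 1) against the kernel
for t in [1, 3/2): the term is ∫ t**2/2·t^(s-1)
over [3/2, ∞), the kernel integral of t**(-2) enters the sum

F(-4/3) = 2**(1/3)*(-405*2**(2/3) + 437*3**(2/3) + 2430)/1080
F(3/4) = 2**(1/4)*(-2610 + 5299*3**(3/4) + 7740*2**(3/4))/13860
F(-3/2) = 1 + 599*sqrt(6)/1134 + sqrt(2)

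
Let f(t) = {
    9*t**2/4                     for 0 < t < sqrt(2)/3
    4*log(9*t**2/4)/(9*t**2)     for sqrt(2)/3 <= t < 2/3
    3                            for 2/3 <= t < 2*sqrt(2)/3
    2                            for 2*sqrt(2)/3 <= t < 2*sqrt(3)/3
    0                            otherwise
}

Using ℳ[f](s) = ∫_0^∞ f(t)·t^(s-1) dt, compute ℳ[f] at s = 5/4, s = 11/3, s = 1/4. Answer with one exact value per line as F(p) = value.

reversing the common scale on t: t**2 on [0, sqrt(2)/2); log(t**2)/t**2 on [sqrt(2)/2, 1); 3 on [1, sqrt(2)); …
back out the power substitution: t on [0, 1/2); log(t)/t on [1/2, 1); 3 on [1, 2); …
decompose at sqrt(2)/3, 2/3, 2*sqrt(2)/3; ℳ[f](s) sums the 4 pieces' integrals
segment [0, sqrt(2)/3) carries 9*t**2/4; integrate it
the [sqrt(2)/3, 2/3) slice contributes ∫ 4*log(9*t**2/4)/(9*t**2)·t^(s-1) dt
segment [2/3, 2*sqrt(2)/3) carries 3; integrate it
[2*sqrt(2)/3, 2*sqrt(3)/3) adds the kernel integral of 2

F(5/4) = 2*2**(5/8)*3**(3/4)*(-1742*2**(5/8) - 780*log(2) + 468*2**(1/4) + 468*6**(5/8) + 2125)/5265
F(11/3) = 2**(5/6)*3**(1/3)*(-9588*2**(5/6) + 3740*log(2) + 4763 + 6800*2**(2/3) + 10200*6**(5/6))/126225
F(1/4) = 2*2**(1/8)*3**(3/4)*(-2790*2**(1/8) - 252*log(2) + 337 + 882*2**(1/4) + 1764*6**(1/8))/1323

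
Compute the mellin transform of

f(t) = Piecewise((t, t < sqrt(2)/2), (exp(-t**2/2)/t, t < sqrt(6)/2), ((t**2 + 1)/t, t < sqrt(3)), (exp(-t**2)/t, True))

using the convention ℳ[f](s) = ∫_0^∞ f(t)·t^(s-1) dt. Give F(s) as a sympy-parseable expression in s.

2**(1/2 - s/2)*(3*2**s*(s - 1)*(s + 1)*uppergamma(s/2 - 1/2, 1/4) - 3*2**s*(s - 1)*(s + 1)*uppergamma(s/2 - 1/2, 3/4) + 3*2**(s/2 + 1/2)*(s - 1)*(s + 1)*uppergamma(s/2 - 1/2, 3) + 10*3**(s/2 + 1/2)*(1 - s) - 8*3**(s/2 + 1/2) + 8*6**(s/2 + 1/2)*(s - 1) + 4*6**(s/2 + 1/2) + 6*s - 6)/(12*(s - 1)*(s + 1))
  Re(s) > -1

strip the shared t-power: t**2 on [0, sqrt(2)/2); exp(-t**2/2) on [sqrt(2)/2, sqrt(6)/2); t**2 + 1 on [sqrt(6)/2, sqrt(3)); …
the power substitution comes off first: t on [0, 1/2); exp(-t/2) on [1/2, 3/2); t + 1 on [3/2, 3); …
the 4 pieces separated at sqrt(2)/2, sqrt(6)/2, sqrt(3) each add one integral
[0, sqrt(2)/2) adds the kernel integral of t
over [sqrt(2)/2, sqrt(6)/2), the kernel integral of exp(-t**2/2)/t enters the sum
on [sqrt(6)/2, sqrt(3)) integrate f = (t**2 + 1)/t against the kernel
between sqrt(3) and ∞ the integrand is exp(-t**2)/t·t^(s-1)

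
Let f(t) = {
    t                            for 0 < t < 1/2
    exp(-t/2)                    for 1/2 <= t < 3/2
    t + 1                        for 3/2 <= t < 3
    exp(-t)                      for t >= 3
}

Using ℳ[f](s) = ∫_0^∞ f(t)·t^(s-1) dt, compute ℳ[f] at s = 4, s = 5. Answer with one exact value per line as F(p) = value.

F(4) = -807*exp(-3/4)/4 + 78*exp(-3) + 21143/320 + 493*exp(-1/4)/4
F(5) = -12993*exp(-3/4)/8 + 393*exp(-3) + 80009/480 + 7889*exp(-1/4)/8

cuts at 1/2, 3/2, 3: linearity sums the 4 kernel integrals
over [0, 1/2), the kernel integral of t enters the sum
over [1/2, 3/2), the kernel integral of exp(-t/2) enters the sum
segment 3/2 to 3 holds (t + 1); add its integral
between 3 and ∞ the integrand is exp(-t)·t^(s-1)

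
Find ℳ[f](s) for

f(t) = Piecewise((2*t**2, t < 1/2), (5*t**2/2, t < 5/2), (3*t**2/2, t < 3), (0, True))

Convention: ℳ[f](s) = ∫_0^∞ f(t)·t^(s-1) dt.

(50*5**s + 108*6**s - 1)/(8*2**s*(s + 2))
  Re(s) > -2

breakpoints 1/2, 5/2: one integral from each of the 3 segments
the [0, 1/2) slice contributes ∫ 2*t**2·t^(s-1) dt
segment [1/2, 5/2) carries 5*t**2/2; integrate it
between 5/2 and 3 the integrand is 3*t**2/2·t^(s-1)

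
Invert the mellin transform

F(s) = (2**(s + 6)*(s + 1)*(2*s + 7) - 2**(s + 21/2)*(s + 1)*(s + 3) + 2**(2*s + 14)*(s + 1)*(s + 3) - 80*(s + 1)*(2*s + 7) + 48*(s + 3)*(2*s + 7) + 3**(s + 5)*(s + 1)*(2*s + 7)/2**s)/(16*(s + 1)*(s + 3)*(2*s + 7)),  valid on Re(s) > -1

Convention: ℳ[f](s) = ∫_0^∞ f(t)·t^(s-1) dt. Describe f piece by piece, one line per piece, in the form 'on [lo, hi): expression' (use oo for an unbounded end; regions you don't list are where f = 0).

on [0, 1): 3*t
on [1, 3/2): 5*t**3
on [3/2, 2): t**3/2
on [2, 4): 4*t**(7/2)

decompose at 1, 3/2, 2; ℳ[f](s) sums the 4 pieces' integrals
on [0, 1) integrate f = 3*t against the kernel
∫ over [1, 3/2) of 5*t**3·t^(s-1) joins the sum
between 3/2 and 2 the integrand is t**3/2·t^(s-1)
∫ over [2, 4) of 4*t**(7/2)·t^(s-1) joins the sum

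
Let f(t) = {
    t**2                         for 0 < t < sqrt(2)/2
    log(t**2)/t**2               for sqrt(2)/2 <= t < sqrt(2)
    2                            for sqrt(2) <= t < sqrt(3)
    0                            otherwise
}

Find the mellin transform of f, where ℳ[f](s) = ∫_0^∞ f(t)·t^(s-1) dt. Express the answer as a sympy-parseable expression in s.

(2**s*s*(s - 2)*(s + 2)*log(2) - 2*2**s*s*(s + 2) - 4*2**s*(s - 2)**2*(s + 2) + 4*6**(s/2)*(s - 2)**2*(s + 2) + s*(s - 2)**2 + 4*s*(s - 2)*(s + 2)*log(2) + 8*s*(s + 2))/(2*2**(s/2)*s*(s - 2)**2*(s + 2))
  Re(s) > -2

invert the power substitution to get t on [0, 1/2); log(t)/t on [1/2, 2); 2 on [2, 3)
invert the shared t-power to get t**2 on [0, 1/2); log(t) on [1/2, 2); 2*t on [2, 3)
linearity at sqrt(2)/2, sqrt(2) turns ℳ[f](s) into 3 summed integrals
[0, sqrt(2)/2) adds the kernel integral of t**2
segment sqrt(2)/2 to sqrt(2) holds log(t**2)/t**2; add its integral
on [sqrt(2), sqrt(3)) integrate f = 2 against the kernel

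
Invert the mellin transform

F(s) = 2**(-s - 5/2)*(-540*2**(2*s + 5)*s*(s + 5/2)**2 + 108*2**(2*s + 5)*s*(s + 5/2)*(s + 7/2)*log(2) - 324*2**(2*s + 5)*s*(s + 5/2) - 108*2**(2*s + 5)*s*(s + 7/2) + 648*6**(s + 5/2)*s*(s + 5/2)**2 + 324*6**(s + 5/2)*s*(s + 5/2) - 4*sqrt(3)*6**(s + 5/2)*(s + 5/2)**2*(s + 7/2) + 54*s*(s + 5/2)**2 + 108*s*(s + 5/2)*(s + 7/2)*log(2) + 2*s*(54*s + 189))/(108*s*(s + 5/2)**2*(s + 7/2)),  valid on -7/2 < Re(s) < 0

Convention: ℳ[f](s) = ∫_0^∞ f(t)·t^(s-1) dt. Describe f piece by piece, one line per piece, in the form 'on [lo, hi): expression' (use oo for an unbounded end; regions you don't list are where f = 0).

the shared t-power comes off first: t**(3/2) on [0, 1/2); sqrt(t)*log(t) on [1/2, 2); sqrt(t)*(t + 3) on [2, 3); …
peel off the shared t-power: t on [0, 1/2); log(t) on [1/2, 2); t + 3 on [2, 3); …
linearity at 1/2, 2, 3 turns ℳ[f](s) into 4 summed integrals
for t in [0, 1/2): the term is ∫ t**(7/2)·t^(s-1)
between 1/2 and 2 the integrand is t**(5/2)*log(t)·t^(s-1)
segment [2, 3) carries t**(5/2)*(t + 3); integrate it
for t in [3, ∞): the term is ∫ 1·t^(s-1)

on [0, 1/2): t**(7/2)
on [1/2, 2): t**(5/2)*log(t)
on [2, 3): t**(5/2)*(t + 3)
on [3, oo): 1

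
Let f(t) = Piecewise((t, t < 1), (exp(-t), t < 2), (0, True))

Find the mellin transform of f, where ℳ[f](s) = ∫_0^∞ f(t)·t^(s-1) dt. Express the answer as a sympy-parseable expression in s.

linearity at 1 turns ℳ[f](s) into 2 summed integrals
segment [0, 1) carries t; integrate it
for t in [1, 2): the term is ∫ exp(-t)·t^(s-1)

((s + 1)*uppergamma(s, 1) - (s + 1)*uppergamma(s, 2) + 1)/(s + 1)
  Re(s) > -1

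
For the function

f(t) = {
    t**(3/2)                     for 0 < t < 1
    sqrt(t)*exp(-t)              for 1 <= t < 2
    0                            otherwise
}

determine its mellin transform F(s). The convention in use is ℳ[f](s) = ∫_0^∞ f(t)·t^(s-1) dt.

((2*s + 3)*uppergamma(s + 1/2, 1) - (2*s + 3)*uppergamma(s + 1/2, 2) + 2)/(2*s + 3)
  Re(s) > -3/2

back out the shared t-power: t on [0, 1); exp(-t) on [1, 2)
split f at 1: ℳ[f](s) collects 2 kernel integrals
segment [0, 1) carries t**(3/2); integrate it
piece [1, 2): integrate sqrt(t)*exp(-t) against the kernel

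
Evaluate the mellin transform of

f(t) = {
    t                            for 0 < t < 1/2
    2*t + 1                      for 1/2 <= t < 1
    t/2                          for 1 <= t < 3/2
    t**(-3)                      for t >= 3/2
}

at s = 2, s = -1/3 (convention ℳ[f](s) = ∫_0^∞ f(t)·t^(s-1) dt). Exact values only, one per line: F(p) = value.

summing 4 kernel integrals split by 1/2, 1, 3/2 yields ℳ[f](s)
on [0, 1/2) integrate f = t against the kernel
piece [1/2, 1): integrate (2*t + 1) against the kernel
over [1, 3/2), the kernel integral of t/2 enters the sum
for t in [3/2, ∞): the term is ∫ t**(-3)·t^(s-1)

F(2) = 33/16
F(-1/3) = 2**(1/3)*(-405*2**(2/3) + 437*3**(2/3) + 2430)/1080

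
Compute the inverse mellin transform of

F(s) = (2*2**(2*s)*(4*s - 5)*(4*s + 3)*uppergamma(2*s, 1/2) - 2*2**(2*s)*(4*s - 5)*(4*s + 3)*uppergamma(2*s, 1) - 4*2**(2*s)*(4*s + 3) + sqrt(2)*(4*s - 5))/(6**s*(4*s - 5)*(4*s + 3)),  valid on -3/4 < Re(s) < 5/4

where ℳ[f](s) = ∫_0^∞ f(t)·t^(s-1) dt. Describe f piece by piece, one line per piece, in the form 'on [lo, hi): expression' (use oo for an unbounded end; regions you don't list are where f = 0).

on [0, 1/6): 2**(1/4)*3**(3/4)*t**(3/4)/2
on [1/6, 2/3): exp(-sqrt(6)*sqrt(t)/2)
on [2/3, oo): 2*2**(1/4)*3**(3/4)/(9*t**(5/4))

invert the common scale on t to get t**(3/4) on [0, 1/4); exp(-sqrt(t)) on [1/4, 1); t**(-5/4) on [1, ∞)
peel off the power substitution: t**(3/2) on [0, 1/2); exp(-t) on [1/2, 1); t**(-5/2) on [1, ∞)
treat the 3 regions marked off by 1/6, 2/3 separately and sum
∫ 2**(1/4)*3**(3/4)*t**(3/4)/2·t^(s-1) over [0, 1/6)
the [1/6, 2/3) slice contributes ∫ exp(-sqrt(6)*sqrt(t)/2)·t^(s-1) dt
on [2/3, ∞): add ∫ 2*2**(1/4)*3**(3/4)/(9*t**(5/4))·t^(s-1) dt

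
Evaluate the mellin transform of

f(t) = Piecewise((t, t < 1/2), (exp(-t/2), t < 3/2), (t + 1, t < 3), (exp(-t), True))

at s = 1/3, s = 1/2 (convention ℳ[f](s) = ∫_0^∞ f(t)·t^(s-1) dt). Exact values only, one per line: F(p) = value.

decompose at 1/2, 3/2, 3; ℳ[f](s) sums the 4 pieces' integrals
[0, 1/2) adds the kernel integral of t
piece [1/2, 3/2): integrate exp(-t/2) against the kernel
segment 3/2 to 3 holds (t + 1); add its integral
∫ over [3, ∞) of exp(-t)·t^(s-1) joins the sum

F(1/3) = -33*2**(2/3)*3**(1/3)/16 - 2**(1/3)*uppergamma(1/3, 3/4) + uppergamma(1/3, 3) + 3*2**(2/3)/16 + 2**(1/3)*uppergamma(1/3, 1/4) + 21*3**(1/3)/4
F(1/2) = sqrt(2)*(-3*sqrt(3)/2 - sqrt(pi)*erfc(sqrt(3)/2) + sqrt(2)*sqrt(pi)*erfc(sqrt(3))/2 + 1/6 + sqrt(pi)*erfc(1/2) + 2*sqrt(6))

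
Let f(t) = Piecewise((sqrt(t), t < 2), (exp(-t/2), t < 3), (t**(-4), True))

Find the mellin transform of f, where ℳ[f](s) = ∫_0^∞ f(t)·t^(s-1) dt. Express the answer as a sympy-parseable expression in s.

(2**s*(s - 4)*(2*s + 1)*uppergamma(s, 1) - 2**s*(s - 4)*(2*s + 1)*uppergamma(s, 3/2) + 2*2**(s + 1/2)*(s - 4) - 3**s*(2*s + 1)/81)/((s - 4)*(2*s + 1))
  -1/2 < Re(s) < 4

split f at 2, 3: ℳ[f](s) collects 3 kernel integrals
piece [0, 2): integrate sqrt(t) against the kernel
[2, 3) adds the kernel integral of exp(-t/2)
piece [3, ∞): integrate t**(-4) against the kernel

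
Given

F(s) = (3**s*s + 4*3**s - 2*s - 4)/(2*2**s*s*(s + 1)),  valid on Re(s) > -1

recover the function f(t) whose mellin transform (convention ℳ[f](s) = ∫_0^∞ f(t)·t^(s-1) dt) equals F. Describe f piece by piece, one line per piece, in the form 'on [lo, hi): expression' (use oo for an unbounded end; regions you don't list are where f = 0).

along the cuts 1/2, ℳ[f](s) splits into 2 integrals
for t in [0, 1/2): the term is ∫ t·t^(s-1)
∫ (2 - t)·t^(s-1) over [1/2, 3/2)

on [0, 1/2): t
on [1/2, 3/2): 2 - t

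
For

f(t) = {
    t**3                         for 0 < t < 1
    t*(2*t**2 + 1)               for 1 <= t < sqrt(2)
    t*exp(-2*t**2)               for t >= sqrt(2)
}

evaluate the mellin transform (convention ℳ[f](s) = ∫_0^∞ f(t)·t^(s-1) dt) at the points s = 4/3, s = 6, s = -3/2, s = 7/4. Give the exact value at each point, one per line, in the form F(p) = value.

F(4/3) = -60/91 + 2**(5/6)*uppergamma(7/6, 4)/8 + 246*2**(1/6)/91
F(6) = (sqrt(2)*(945*sqrt(pi)*exp(4)*erfc(2) + 29988)/16128 + (-4096 + 75776*sqrt(2))*exp(4)/16128)*exp(-4)
F(-3/2) = 2**(1/4)*uppergamma(-1/4, 4)/2 + 2**(3/4)/3 + 4/3
F(7/4) = -120/209 + 2**(5/8)*uppergamma(11/8, 4)/8 + 504*2**(3/8)/209

the shared t-power comes off first: t on [0, 1); (2*t**2 + 1)/t on [1, sqrt(2)); exp(-2*t**2)/t on [sqrt(2), ∞)
undo the shared t-power: t**2 on [0, 1); 2*t**2 + 1 on [1, sqrt(2)); exp(-2*t**2) on [sqrt(2), ∞)
peel off the power substitution: t on [0, 1); 2*t + 1 on [1, 2); exp(-2*t) on [2, ∞)
summing 3 kernel integrals split by 1, sqrt(2) yields ℳ[f](s)
for t in [0, 1): the term is ∫ t**3·t^(s-1)
piece [1, sqrt(2)): integrate t*(2*t**2 + 1) against the kernel
for t in [sqrt(2), ∞): the term is ∫ t*exp(-2*t**2)·t^(s-1)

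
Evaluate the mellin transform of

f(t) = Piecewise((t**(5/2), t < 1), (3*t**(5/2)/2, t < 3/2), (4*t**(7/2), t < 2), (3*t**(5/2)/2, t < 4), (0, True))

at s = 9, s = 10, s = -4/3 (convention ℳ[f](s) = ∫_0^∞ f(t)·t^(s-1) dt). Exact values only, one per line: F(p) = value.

F(9) = -35606547*sqrt(6)/2355200 + 600064*sqrt(2)/575 + 25165823/23
F(10) = -4310577*sqrt(6)/204800 + 1306624*sqrt(2)/675 + 20132659/5
F(-4/3) = -405*2**(5/6)*3**(1/6)/364 - 3/7 + 438*2**(1/6)/91 + 36*2**(1/3)/7

breakpoints 1, 3/2, 2: one integral from each of the 4 segments
[0, 1) adds the kernel integral of t**(5/2)
segment 1 to 3/2 holds 3*t**(5/2)/2; add its integral
on [3/2, 2) integrate f = 4*t**(7/2) against the kernel
over [2, 4), the kernel integral of 3*t**(5/2)/2 enters the sum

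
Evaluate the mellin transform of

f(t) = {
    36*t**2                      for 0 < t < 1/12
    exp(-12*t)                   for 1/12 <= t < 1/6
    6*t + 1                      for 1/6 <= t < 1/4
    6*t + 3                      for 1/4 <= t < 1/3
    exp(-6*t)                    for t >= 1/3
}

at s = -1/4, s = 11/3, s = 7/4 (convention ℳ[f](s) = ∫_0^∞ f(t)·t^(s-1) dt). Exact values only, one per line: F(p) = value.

undo the common scale on t: 9*t**2 on [0, 1/6); exp(-6*t) on [1/6, 1/3); 3*t + 1 on [1/3, 1/2); …
undo the common scale on t: t**2 on [0, 1/2); exp(-2*t) on [1/2, 1); t + 1 on [1, 3/2); …
linearity at 1/12, 1/6, 1/4, 1/3 turns ℳ[f](s) into 5 summed integrals
∫ over [0, 1/12) of 36*t**2·t^(s-1) joins the sum
on [1/12, 1/6) integrate f = exp(-12*t) against the kernel
∫ over [1/6, 1/4) of (6*t + 1)·t^(s-1) joins the sum
∫ over [1/4, 1/3) of (6*t + 3)·t^(s-1) joins the sum
between 1/3 and ∞ the integrand is exp(-6*t)·t^(s-1)

F(-1/4) = sqrt(2)*3**(1/4)*(-196*sqrt(2) - 42*uppergamma(-1/4, 2) + 21*2**(3/4)*uppergamma(-1/4, 2) + 6 + 42*uppergamma(-1/4, 1) + 56*2**(3/4) + 112*3**(3/4))/42
F(11/3) = 12**(1/3)*(-77112*3**(2/3) - 20400*2**(2/3) - 5236*uppergamma(11/3, 2) + 231 + 5236*uppergamma(11/3, 1) + 41888*2**(2/3)*uppergamma(11/3, 2) + 835584*2**(1/3))/108573696
F(7/4) = sqrt(2)*3**(1/4)*(-3960*3**(3/4) - 2160*2**(3/4) - 1155*uppergamma(7/4, 2) + 77 + 1155*uppergamma(7/4, 1) + 2310*2**(3/4)*uppergamma(7/4, 2) + 22560*sqrt(2))/166320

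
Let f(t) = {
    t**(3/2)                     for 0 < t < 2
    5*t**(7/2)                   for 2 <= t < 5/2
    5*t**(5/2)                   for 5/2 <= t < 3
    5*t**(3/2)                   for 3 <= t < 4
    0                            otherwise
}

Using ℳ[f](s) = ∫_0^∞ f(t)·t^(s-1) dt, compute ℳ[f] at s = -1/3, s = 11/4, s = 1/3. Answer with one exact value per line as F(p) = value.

F(-1/3) = -1452*2**(1/6)/133 + 720*3**(1/6)/91 + 10125*2**(5/6)*5**(1/6)/1976 + 120*2**(1/3)/7
F(11/4) = -4032*2**(1/4)/85 + 34375*2**(3/4)*5**(1/4)/672 + 16200*3**(1/4)/119 + 5120*sqrt(2)/17
F(1/3) = -2364*2**(5/6)/253 + 1440*3**(5/6)/187 + 14625*2**(1/6)*5**(5/6)/3128 + 240*2**(2/3)/11

along the cuts 2, 5/2, 3, ℳ[f](s) splits into 4 integrals
for t in [0, 2): the term is ∫ t**(3/2)·t^(s-1)
on [2, 5/2): add ∫ 5*t**(7/2)·t^(s-1) dt
on [5/2, 3) integrate f = 5*t**(5/2) against the kernel
between 3 and 4 the integrand is 5*t**(3/2)·t^(s-1)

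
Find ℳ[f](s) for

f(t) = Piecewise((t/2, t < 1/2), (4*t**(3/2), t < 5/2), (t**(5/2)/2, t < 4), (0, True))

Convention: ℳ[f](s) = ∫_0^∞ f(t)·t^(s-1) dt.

decompose at 1/2, 5/2; ℳ[f](s) sums the 3 pieces' integrals
over [0, 1/2), the kernel integral of t/2 enters the sum
the [1/2, 5/2) slice contributes ∫ 4*t**(3/2)·t^(s-1) dt
segment [5/2, 4) carries t**(5/2)/2; integrate it

(-16*2**(-s - 3/2)*(s + 1)*(2*s + 5) + 2**(-s - 1)*(2*s + 3)*(2*s + 5) + 2*4**(s + 5/2)*(s + 1)*(2*s + 3) + 16*(5/2)**(s + 3/2)*(s + 1)*(2*s + 5) - 2*(5/2)**(s + 5/2)*(s + 1)*(2*s + 3))/(2*(s + 1)*(2*s + 3)*(2*s + 5))
  Re(s) > -1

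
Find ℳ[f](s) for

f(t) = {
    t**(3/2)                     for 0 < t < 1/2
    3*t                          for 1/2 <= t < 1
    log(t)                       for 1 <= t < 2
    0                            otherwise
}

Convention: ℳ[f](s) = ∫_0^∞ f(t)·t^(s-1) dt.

linearity at 1/2, 1 turns ℳ[f](s) into 3 summed integrals
the [0, 1/2) slice contributes ∫ t**(3/2)·t^(s-1) dt
piece [1/2, 1): integrate 3*t against the kernel
for t in [1, 2): the term is ∫ log(t)·t^(s-1)

(-2*2**(2*s)*(s + 1)*(2*s + 3) + 6*2**s*s**2*(2*s + 3) + 2*2**s*(s + 1)*(2*s + 3) + 4**s*s*(s + 1)*(2*s + 3)*log(4) + sqrt(2)*s**2*(s + 1) - 3*s**2*(2*s + 3))/(2*2**s*s**2*(s + 1)*(2*s + 3))
  Re(s) > -3/2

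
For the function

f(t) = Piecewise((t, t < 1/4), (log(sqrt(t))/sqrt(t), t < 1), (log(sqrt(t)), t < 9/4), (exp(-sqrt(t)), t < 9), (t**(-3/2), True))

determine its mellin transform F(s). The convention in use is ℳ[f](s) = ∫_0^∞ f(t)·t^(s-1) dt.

(432*2**(2*s)*s**2*(2*s - 3)*(2*s + 2)*(4*s**2 - 4*s + 1)*uppergamma(2*s, 3/2) - 432*2**(2*s)*s**2*(2*s - 3)*(2*s + 2)*(4*s**2 - 4*s + 1)*uppergamma(2*s, 3) - 432*2**(2*s)*s**2*(2*s - 3)*(2*s + 2) + 108*2**(2*s)*(2*s - 3)*(2*s + 2)*(4*s**2 - 4*s + 1) - 216*3**(2*s)*s*(2*s - 3)*(2*s + 2)*(4*s**2 - 4*s + 1)*log(2) + 216*3**(2*s)*s*(2*s - 3)*(2*s + 2)*(4*s**2 - 4*s + 1)*log(3) - 108*3**(2*s)*(2*s - 3)*(2*s + 2)*(4*s**2 - 4*s + 1) - 16*6**(2*s)*s**2*(2*s + 2)*(4*s**2 - 4*s + 1) + 1728*s**3*(2*s - 3)*(2*s + 2)*log(2) - 864*s**2*(2*s - 3)*(2*s + 2)*log(2) + 864*s**2*(2*s - 3)*(2*s + 2) + 108*s**2*(2*s - 3)*(4*s**2 - 4*s + 1))/(216*2**(2*s)*s**2*(2*s - 3)*(2*s + 2)*(4*s**2 - 4*s + 1))
  -1 < Re(s) < 3/2

invert the shared t-power to get sqrt(t) on [0, 1/4); log(sqrt(t))/t on [1/4, 1); log(sqrt(t))/sqrt(t) on [1, 9/4); …
back out the power substitution: t on [0, 1/2); log(t)/t**2 on [1/2, 1); log(t)/t on [1, 3/2); …
back out the shared t-power: t**2 on [0, 1/2); log(t)/t on [1/2, 1); log(t) on [1, 3/2); …
summing 5 kernel integrals split by 1/4, 1, 9/4, 9 yields ℳ[f](s)
[0, 1/4) adds the kernel integral of t
on [1/4, 1) integrate f = log(sqrt(t))/sqrt(t) against the kernel
between 1 and 9/4 the integrand is log(sqrt(t))·t^(s-1)
over [9/4, 9), the kernel integral of exp(-sqrt(t)) enters the sum
∫ t**(-3/2)·t^(s-1) over [9, ∞)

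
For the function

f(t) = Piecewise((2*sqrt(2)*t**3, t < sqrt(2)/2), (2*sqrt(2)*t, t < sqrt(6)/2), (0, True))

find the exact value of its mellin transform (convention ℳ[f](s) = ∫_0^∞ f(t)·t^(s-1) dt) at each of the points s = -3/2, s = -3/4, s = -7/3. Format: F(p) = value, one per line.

F(-3/2) = -4*6**(3/4)/3 + 14*2**(3/4)/3
F(-3/4) = 2**(3/8)*(-68/9 + 8*3**(1/8))
F(-7/3) = 2**(1/6)*(6 - 3**(1/3))

strip the power substitution: 2*sqrt(2)*t**(3/2) on [0, 1/2); 2*sqrt(2)*sqrt(t) on [1/2, 3/2)
remove the common scale on t first: t**(3/2) on [0, 1); 2*sqrt(t) on [1, 3)
split f at sqrt(2)/2: ℳ[f](s) collects 2 kernel integrals
∫ 2*sqrt(2)*t**3·t^(s-1) over [0, sqrt(2)/2)
for t in [sqrt(2)/2, sqrt(6)/2): the term is ∫ 2*sqrt(2)*t·t^(s-1)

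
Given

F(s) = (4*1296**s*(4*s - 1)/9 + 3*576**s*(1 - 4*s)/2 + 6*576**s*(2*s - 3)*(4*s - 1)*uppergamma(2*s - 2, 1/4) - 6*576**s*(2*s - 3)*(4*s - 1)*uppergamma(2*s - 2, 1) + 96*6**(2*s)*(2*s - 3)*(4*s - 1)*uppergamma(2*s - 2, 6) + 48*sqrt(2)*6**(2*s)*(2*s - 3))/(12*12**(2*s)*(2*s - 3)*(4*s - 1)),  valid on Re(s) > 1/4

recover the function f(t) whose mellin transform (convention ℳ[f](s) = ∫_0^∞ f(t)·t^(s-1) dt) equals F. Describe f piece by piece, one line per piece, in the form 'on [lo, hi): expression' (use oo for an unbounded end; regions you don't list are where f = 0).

on [0, 1/4): t**(-1/4)
on [1/4, 4): exp(-sqrt(t)/2)/t
on [4, 9): 1/(2*t**(3/2))
on [9, oo): exp(-2*sqrt(t))/t

strip the shared t-power: t**(3/4) on [0, 1/4); exp(-sqrt(t)/2) on [1/4, 4); 1/(2*sqrt(t)) on [4, 9); …
reversing the power substitution: t**(3/2) on [0, 1/2); exp(-t/2) on [1/2, 2); 1/(2*t) on [2, 3); …
cuts at 1/4, 4, 9: linearity sums the 4 kernel integrals
the [0, 1/4) slice contributes ∫ t**(-1/4)·t^(s-1) dt
segment [1/4, 4) carries exp(-sqrt(t)/2)/t; integrate it
[4, 9) adds the kernel integral of 1/(2*t**(3/2))
segment [9, ∞) carries exp(-2*sqrt(t))/t; integrate it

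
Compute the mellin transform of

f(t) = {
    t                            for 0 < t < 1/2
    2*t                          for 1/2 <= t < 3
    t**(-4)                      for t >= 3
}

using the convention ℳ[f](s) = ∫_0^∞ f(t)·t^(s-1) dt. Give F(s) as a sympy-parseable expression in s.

(970*6**s*s - 3890*6**s - 81*s + 324)/(162*2**s*(s**2 - 3*s - 4))
  -1 < Re(s) < 4

cuts at 1/2, 3: linearity sums the 3 kernel integrals
for t in [0, 1/2): the term is ∫ t·t^(s-1)
on [1/2, 3): add ∫ 2*t·t^(s-1) dt
∫ over [3, ∞) of t**(-4)·t^(s-1) joins the sum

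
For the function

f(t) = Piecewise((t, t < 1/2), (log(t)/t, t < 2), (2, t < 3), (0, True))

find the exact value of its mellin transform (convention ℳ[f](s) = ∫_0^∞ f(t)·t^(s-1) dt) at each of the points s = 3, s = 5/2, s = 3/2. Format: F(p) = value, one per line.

F(3) = 17*log(2)/8 + 2255/192
F(5/2) = sqrt(2)*(-9979 + 3780*log(2) + 9072*sqrt(6))/2520
F(3/2) = sqrt(2)*(-277 + 180*log(2) + 120*sqrt(6))/60

undo the shared t-power: t**2 on [0, 1/2); log(t) on [1/2, 2); 2*t on [2, 3)
cuts at 1/2, 2: linearity sums the 3 kernel integrals
on [0, 1/2): add ∫ t·t^(s-1) dt
[1/2, 2) adds the kernel integral of log(t)/t
on [2, 3) integrate f = 2 against the kernel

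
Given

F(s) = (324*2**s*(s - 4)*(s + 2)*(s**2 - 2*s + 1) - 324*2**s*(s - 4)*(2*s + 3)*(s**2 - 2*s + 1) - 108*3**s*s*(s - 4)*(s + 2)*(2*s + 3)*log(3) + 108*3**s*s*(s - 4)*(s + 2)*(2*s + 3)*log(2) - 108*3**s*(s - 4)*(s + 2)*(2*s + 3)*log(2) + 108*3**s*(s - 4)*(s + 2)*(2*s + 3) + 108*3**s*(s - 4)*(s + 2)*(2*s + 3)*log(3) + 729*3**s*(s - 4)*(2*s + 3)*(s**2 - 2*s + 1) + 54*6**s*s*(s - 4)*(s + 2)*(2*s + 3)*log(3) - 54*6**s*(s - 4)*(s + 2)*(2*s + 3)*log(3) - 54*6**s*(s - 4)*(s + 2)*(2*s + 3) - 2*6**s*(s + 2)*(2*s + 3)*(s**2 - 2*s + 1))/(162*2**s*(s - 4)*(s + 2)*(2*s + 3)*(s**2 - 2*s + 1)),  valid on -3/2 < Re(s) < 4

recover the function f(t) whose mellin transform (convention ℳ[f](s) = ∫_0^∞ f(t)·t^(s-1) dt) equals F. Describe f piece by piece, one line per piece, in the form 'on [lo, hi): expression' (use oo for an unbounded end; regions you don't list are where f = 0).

linearity at 1, 3/2, 3 turns ℳ[f](s) into 4 summed integrals
segment 0 to 1 holds t**(3/2); add its integral
segment [1, 3/2) carries 2*t**2; integrate it
[3/2, 3) adds the kernel integral of log(t)/t
over [3, ∞), the kernel integral of t**(-4) enters the sum

on [0, 1): t**(3/2)
on [1, 3/2): 2*t**2
on [3/2, 3): log(t)/t
on [3, oo): t**(-4)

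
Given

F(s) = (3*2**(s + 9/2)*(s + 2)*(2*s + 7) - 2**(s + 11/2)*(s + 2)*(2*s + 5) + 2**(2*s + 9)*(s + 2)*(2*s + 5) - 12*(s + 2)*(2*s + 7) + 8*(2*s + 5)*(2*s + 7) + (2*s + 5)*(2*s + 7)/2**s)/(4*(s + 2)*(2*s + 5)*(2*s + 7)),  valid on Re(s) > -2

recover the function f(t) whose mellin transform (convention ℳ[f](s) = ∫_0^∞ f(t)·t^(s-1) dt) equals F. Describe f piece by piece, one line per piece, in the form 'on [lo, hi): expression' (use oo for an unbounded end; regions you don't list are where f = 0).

on [0, 1/2): 3*t**2
on [1/2, 1): 2*t**2
on [1, 2): 3*t**(5/2)/2
on [2, 4): t**(7/2)/2

the 4 pieces separated at 1/2, 1, 2 each add one integral
for t in [0, 1/2): the term is ∫ 3*t**2·t^(s-1)
segment 1/2 to 1 holds 2*t**2; add its integral
∫ 3*t**(5/2)/2·t^(s-1) over [1, 2)
for t in [2, 4): the term is ∫ t**(7/2)/2·t^(s-1)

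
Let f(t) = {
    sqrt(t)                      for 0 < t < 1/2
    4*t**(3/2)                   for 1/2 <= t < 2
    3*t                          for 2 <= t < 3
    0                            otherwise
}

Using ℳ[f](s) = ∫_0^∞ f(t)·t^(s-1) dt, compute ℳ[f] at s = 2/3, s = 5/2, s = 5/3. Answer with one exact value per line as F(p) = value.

slice at 1/2, 2, transform all 3 pieces, and sum them
for t in [0, 1/2): the term is ∫ sqrt(t)·t^(s-1)
the [1/2, 2) slice contributes ∫ 4*t**(3/2)·t^(s-1) dt
the [2, 3) slice contributes ∫ 3*t·t^(s-1) dt

F(2/3) = -18*2**(2/3)/5 - 3*2**(5/6)/182 + 96*2**(1/6)/13 + 27*3**(2/3)/5
F(5/2) = -48*sqrt(2)/7 + 767/48 + 162*sqrt(3)/7
F(5/3) = -9*2**(2/3)/2 - 21*2**(5/6)/988 + 192*2**(1/6)/19 + 81*3**(2/3)/8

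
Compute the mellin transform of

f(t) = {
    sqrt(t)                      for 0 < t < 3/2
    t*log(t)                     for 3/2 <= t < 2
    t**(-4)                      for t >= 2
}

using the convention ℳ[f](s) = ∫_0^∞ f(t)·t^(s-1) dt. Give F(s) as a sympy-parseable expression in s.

summing 3 kernel integrals split by 3/2, 2 yields ℳ[f](s)
segment [0, 3/2) carries sqrt(t); integrate it
between 3/2 and 2 the integrand is t*log(t)·t^(s-1)
on [2, ∞) integrate f = t**(-4) against the kernel

(-32*2**(2*s)*(s - 4)*(2*s + 1) + 3**s*s*(s - 4)*(2*s + 1)*(-24*log(3) + 24*log(2)) + 3**s*(s - 4)*(2*s + 1)*(-24*log(3) + 24*log(2)) + 24*3**s*(s - 4)*(2*s + 1) + 16*3**s*sqrt(6)*(s - 4)*(s**2 + 2*s + 1) + 32*4**s*s*(s - 4)*(2*s + 1)*log(2) + 32*4**s*(s - 4)*(2*s + 1)*log(2) - 4**s*(2*s + 1)*(s**2 + 2*s + 1))/(16*2**s*(s - 4)*(2*s + 1)*(s**2 + 2*s + 1))
  -1/2 < Re(s) < 4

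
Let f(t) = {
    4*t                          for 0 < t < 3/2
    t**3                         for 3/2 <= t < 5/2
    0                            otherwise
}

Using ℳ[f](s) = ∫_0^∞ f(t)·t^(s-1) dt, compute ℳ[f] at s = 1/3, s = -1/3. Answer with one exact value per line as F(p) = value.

F(1/3) = 3*2**(2/3)*(93*3**(1/3) + 125*5**(1/3))/160
F(-1/3) = 15*2**(1/3)*(5*5**(2/3) + 11*3**(2/3))/64

f breaks at 3/2 into 2 integrals to sum
over [0, 3/2), the kernel integral of 4*t enters the sum
∫ over [3/2, 5/2) of t**3·t^(s-1) joins the sum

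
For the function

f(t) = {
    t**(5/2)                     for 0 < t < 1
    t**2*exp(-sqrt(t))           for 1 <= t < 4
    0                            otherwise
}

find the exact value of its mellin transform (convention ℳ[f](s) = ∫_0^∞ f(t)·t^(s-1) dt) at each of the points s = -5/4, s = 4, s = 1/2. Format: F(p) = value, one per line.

F(-5/4) = -2*sqrt(2)*exp(-2) - sqrt(pi)*erfc(sqrt(2)) + sqrt(pi)*erfc(1) + 2*exp(-1) + 4/5
F(4) = -589894144*exp(-2) + 2/13 + 217010224*exp(-1)
F(1/2) = -336*exp(-2) + 1/3 + 130*exp(-1)

remove the shared t-power first: sqrt(t) on [0, 1); exp(-sqrt(t)) on [1, 4)
invert the power substitution to get t on [0, 1); exp(-t) on [1, 2)
cuts at 1: linearity sums the 2 kernel integrals
the [0, 1) slice contributes ∫ t**(5/2)·t^(s-1) dt
between 1 and 4 the integrand is t**2*exp(-sqrt(t))·t^(s-1)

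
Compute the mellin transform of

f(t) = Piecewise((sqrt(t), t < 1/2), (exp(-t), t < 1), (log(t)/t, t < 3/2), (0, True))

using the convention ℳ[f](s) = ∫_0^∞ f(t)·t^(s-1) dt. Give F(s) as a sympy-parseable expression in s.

treat the 3 regions marked off by 1/2, 1 separately and sum
segment [0, 1/2) carries sqrt(t); integrate it
∫ exp(-t)·t^(s-1) over [1/2, 1)
∫ log(t)/t·t^(s-1) over [1, 3/2)

(3*2**s*(2*s + 1)*(s**2 - 2*s + 1)*uppergamma(s, 1/2) - 3*2**s*(2*s + 1)*(s**2 - 2*s + 1)*uppergamma(s, 1) + 3*2**s*(2*s + 1) + 3**s*s*(2*s + 1)*(-2*log(2) + 2*log(3)) - 2*3**s*(2*s + 1) + 3**s*(2*s + 1)*(-2*log(3) + 2*log(2)) + 3*sqrt(2)*(s**2 - 2*s + 1))/(3*2**s*(2*s + 1)*(s**2 - 2*s + 1))
  Re(s) > -1/2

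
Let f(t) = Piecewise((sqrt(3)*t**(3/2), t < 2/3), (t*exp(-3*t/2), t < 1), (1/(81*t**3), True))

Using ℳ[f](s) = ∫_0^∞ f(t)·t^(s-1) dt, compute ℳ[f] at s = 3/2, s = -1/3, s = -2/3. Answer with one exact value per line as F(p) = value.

undo the shared t-power: sqrt(3)*sqrt(t) on [0, 2/3); exp(-3*t/2) on [2/3, 1); 1/(81*t**4) on [1, ∞)
reversing the common scale on t: sqrt(t) on [0, 2); exp(-t/2) on [2, 3); t**(-4) on [3, ∞)
summing 3 kernel integrals split by 2/3, 1 yields ℳ[f](s)
on [0, 2/3): add ∫ sqrt(3)*t**(3/2)·t^(s-1) dt
on [2/3, 1) integrate f = t*exp(-3*t/2) against the kernel
between 1 and ∞ the integrand is 1/(81*t**3)·t^(s-1)

F(3/2) = -4*exp(-3/2)/3 - sqrt(6)*sqrt(pi)*erfc(sqrt(6)/2)/9 + 2/243 + sqrt(6)*sqrt(pi)*erfc(1)/9 + 8*sqrt(3)/81 + 10*sqrt(6)*exp(-1)/27
F(-1/3) = 3**(1/3)*(-1890*2**(2/3)*uppergamma(2/3, 3/2) + 7*3**(2/3) + 1890*2**(2/3)*uppergamma(2/3, 1) + 3240*2**(1/6))/5670
F(-2/3) = 3**(2/3)*(-1485*2**(1/3)*uppergamma(1/3, 3/2) + 5*3**(1/3) + 1485*2**(1/3)*uppergamma(1/3, 1) + 1782*2**(5/6))/4455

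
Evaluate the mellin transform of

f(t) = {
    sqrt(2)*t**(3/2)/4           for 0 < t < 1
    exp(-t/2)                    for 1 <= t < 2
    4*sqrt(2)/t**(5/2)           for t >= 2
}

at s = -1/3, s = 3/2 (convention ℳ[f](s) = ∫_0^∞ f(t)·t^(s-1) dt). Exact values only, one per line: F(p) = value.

F(-1/3) = -2**(2/3)*uppergamma(-1/3, 1)/2 + 3*2**(2/3)/17 + 3*sqrt(2)/14 + 2**(2/3)*uppergamma(-1/3, 1/2)/2
F(3/2) = -2*sqrt(2)*exp(-1) - sqrt(2)*sqrt(pi)*erfc(1) + sqrt(2)*sqrt(pi)*erfc(sqrt(2)/2) + 2*exp(-1/2) + 25*sqrt(2)/12

invert the common scale on t to get t**(3/2) on [0, 1/2); exp(-t) on [1/2, 1); t**(-5/2) on [1, ∞)
treat the 3 regions marked off by 1, 2 separately and sum
∫ sqrt(2)*t**(3/2)/4·t^(s-1) over [0, 1)
the [1, 2) slice contributes ∫ exp(-t/2)·t^(s-1) dt
segment 2 to ∞ holds 4*sqrt(2)/t**(5/2); add its integral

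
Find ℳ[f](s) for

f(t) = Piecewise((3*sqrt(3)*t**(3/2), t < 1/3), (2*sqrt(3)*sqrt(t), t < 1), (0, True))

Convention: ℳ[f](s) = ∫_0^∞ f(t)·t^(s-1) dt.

(4*sqrt(3)*3**s*(2*s + 3) - 4*s - 10)/(3**s*(2*s + 1)*(2*s + 3))
  Re(s) > -3/2

invert the common scale on t to get 3*sqrt(6)*t**(3/2)/4 on [0, 2/3); sqrt(6)*sqrt(t) on [2/3, 2)
peel off the common scale on t: t**(3/2) on [0, 1); 2*sqrt(t) on [1, 3)
split f at 1/3: ℳ[f](s) collects 2 kernel integrals
∫ over [0, 1/3) of 3*sqrt(3)*t**(3/2)·t^(s-1) joins the sum
piece [1/3, 1): integrate 2*sqrt(3)*sqrt(t) against the kernel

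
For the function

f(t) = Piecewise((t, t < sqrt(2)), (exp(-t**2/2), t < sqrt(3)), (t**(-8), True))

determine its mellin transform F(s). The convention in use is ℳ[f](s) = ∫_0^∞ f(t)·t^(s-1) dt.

(81*2**(s/2)*(s - 8)*(s + 1)*uppergamma(s/2, 1) - 81*2**(s/2)*(s - 8)*(s + 1)*uppergamma(s/2, 3/2) + 162*2**(s/2 + 1/2)*(s - 8) - 2*3**(s/2)*(s + 1))/(162*(s - 8)*(s + 1))
  -1 < Re(s) < 8

undo the power substitution: sqrt(t) on [0, 2); exp(-t/2) on [2, 3); t**(-4) on [3, ∞)
the 3 pieces separated at sqrt(2), sqrt(3) each add one integral
on [0, sqrt(2)): add ∫ t·t^(s-1) dt
the [sqrt(2), sqrt(3)) slice contributes ∫ exp(-t**2/2)·t^(s-1) dt
over [sqrt(3), ∞), the kernel integral of t**(-8) enters the sum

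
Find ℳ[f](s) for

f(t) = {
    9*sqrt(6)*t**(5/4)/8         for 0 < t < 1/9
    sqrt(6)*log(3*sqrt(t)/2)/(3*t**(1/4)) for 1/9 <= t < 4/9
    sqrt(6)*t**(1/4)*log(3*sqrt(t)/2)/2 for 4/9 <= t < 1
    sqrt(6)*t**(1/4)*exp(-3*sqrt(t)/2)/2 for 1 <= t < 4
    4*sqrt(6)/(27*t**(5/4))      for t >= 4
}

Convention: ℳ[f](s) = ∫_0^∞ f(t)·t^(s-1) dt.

peel off the power substitution: 9*sqrt(6)*t**(5/2)/8 on [0, 1/3); sqrt(6)*log(3*t/2)/(3*sqrt(t)) on [1/3, 2/3); sqrt(6)*sqrt(t)*log(3*t/2)/2 on [2/3, 1); …
undo the common scale on t: t**(5/2) on [0, 1/2); log(t)/sqrt(t) on [1/2, 1); sqrt(t)*log(t) on [1, 3/2); …
back out the shared t-power: t**2 on [0, 1/2); log(t)/t on [1/2, 1); log(t) on [1, 3/2); …
split f at 1/9, 4/9, 1, 4: ℳ[f](s) collects 5 kernel integrals
∫ over [0, 1/9) of 9*sqrt(6)*t**(5/4)/8·t^(s-1) joins the sum
for t in [1/9, 4/9): the term is ∫ sqrt(6)*log(3*sqrt(t)/2)/(3*t**(1/4))·t^(s-1)
segment 4/9 to 1 holds sqrt(6)*t**(1/4)*log(3*sqrt(t)/2)/2; add its integral
segment 1 to 4 holds sqrt(6)*t**(1/4)*exp(-3*sqrt(t)/2)/2; add its integral
piece [4, ∞): integrate 4*sqrt(6)/(27*t**(5/4)) against the kernel

2**(-2*s - 1/2)*(108*2**(2*s + 1/2)*(-4*s + (2*s + 1/2)**2)*(2*s - 5/2)*(2*s + 1/2)**2*(2*s + 5/2)*uppergamma(2*s + 1/2, 3/2) - 108*2**(2*s + 1/2)*(-4*s + (2*s + 1/2)**2)*(2*s - 5/2)*(2*s + 1/2)**2*(2*s + 5/2)*uppergamma(2*s + 1/2, 3) + 108*2**(2*s + 1/2)*(-4*s + (2*s + 1/2)**2)*(2*s - 5/2)*(2*s + 5/2) - 108*2**(2*s + 1/2)*(2*s - 5/2)*(2*s + 1/2)**2*(2*s + 5/2) - 108*3**(2*s + 1/2)*(-4*s + (2*s + 1/2)**2)*(2*s - 5/2)*(2*s + 1/2)*(2*s + 5/2)*log(2) + 108*3**(2*s + 1/2)*(-4*s + (2*s + 1/2)**2)*(2*s - 5/2)*(2*s + 1/2)*(2*s + 5/2)*log(3) - 108*3**(2*s + 1/2)*(-4*s + (2*s + 1/2)**2)*(2*s - 5/2)*(2*s + 5/2) - 4*6**(2*s + 1/2)*(-4*s + (2*s + 1/2)**2)*(2*s + 1/2)**2*(2*s + 5/2) + 27*(-4*s + (2*s + 1/2)**2)*(2*s - 5/2)*(2*s + 1/2)**2 + 216*(2*s - 5/2)*(2*s + 1/2)**3*(2*s + 5/2)*log(2) - 216*(2*s - 5/2)*(2*s + 1/2)**2*(2*s + 5/2)*log(2) + 216*(2*s - 5/2)*(2*s + 1/2)**2*(2*s + 5/2))/(54*(3/2)**(2*s)*(-4*s + (2*s + 1/2)**2)*(2*s - 5/2)*(2*s + 1/2)**2*(2*s + 5/2))
  -5/4 < Re(s) < 5/4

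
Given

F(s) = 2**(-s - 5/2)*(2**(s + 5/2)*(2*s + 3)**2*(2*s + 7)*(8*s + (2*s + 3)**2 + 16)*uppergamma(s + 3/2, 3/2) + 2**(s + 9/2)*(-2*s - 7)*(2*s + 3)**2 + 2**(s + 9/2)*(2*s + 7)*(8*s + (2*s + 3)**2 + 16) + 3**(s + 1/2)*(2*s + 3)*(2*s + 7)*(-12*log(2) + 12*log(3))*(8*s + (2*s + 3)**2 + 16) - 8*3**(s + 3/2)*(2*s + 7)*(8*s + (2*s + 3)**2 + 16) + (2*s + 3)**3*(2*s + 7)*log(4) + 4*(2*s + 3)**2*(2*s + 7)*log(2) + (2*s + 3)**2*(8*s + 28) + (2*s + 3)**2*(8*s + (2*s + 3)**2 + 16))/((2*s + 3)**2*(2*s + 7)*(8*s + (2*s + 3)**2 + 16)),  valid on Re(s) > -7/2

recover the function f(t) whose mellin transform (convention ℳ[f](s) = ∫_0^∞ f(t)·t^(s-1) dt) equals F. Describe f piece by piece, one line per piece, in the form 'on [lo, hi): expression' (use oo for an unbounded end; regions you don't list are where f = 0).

on [0, 1/2): t**(7/2)
on [1/2, 1): t**(5/2)*log(t)
on [1, 3/2): t**(3/2)*log(t)
on [3/2, oo): t**(3/2)*exp(-t)

reversing the shared t-power: t**3 on [0, 1/2); t**2*log(t) on [1/2, 1); t*log(t) on [1, 3/2); …
remove the shared t-power first: t**2 on [0, 1/2); t*log(t) on [1/2, 1); log(t) on [1, 3/2); …
summing 4 kernel integrals split by 1/2, 1, 3/2 yields ℳ[f](s)
between 0 and 1/2 the integrand is t**(7/2)·t^(s-1)
the [1/2, 1) slice contributes ∫ t**(5/2)*log(t)·t^(s-1) dt
the [1, 3/2) slice contributes ∫ t**(3/2)*log(t)·t^(s-1) dt
between 3/2 and ∞ the integrand is t**(3/2)*exp(-t)·t^(s-1)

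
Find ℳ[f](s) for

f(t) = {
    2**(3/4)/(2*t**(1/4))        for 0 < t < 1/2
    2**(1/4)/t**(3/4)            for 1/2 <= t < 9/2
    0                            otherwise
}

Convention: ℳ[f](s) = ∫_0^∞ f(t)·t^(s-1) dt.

peel off the common scale on t: t**(-1/4) on [0, 1); 2/t**(3/4) on [1, 9)
the shared t-power comes off first: t**(3/4) on [0, 1); 2*t**(1/4) on [1, 9)
peel off the power substitution: t**(3/2) on [0, 1); 2*sqrt(t) on [1, 3)
linearity at 1/2 turns ℳ[f](s) into 2 summed integrals
segment 0 to 1/2 holds 2**(3/4)/(2*t**(1/4)); add its integral
on [1/2, 9/2) integrate f = 2**(1/4)/t**(3/4) against the kernel

2**(2 - s)*(3**(2*s + 1/2)*(8*s - 2)/9 - 4*s - 1)/((4*s - 3)*(4*s - 1))
  Re(s) > 1/4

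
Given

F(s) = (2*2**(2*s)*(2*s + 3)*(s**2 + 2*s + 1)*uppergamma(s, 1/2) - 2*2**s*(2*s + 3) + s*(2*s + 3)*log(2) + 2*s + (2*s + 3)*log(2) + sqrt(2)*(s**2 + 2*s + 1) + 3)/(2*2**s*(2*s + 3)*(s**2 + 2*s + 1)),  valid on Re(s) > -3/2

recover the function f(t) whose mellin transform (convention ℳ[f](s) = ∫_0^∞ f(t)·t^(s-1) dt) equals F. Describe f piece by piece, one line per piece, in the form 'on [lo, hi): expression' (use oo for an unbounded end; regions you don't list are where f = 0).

on [0, 1/2): t**(3/2)
on [1/2, 1): t*log(t)
on [1, oo): exp(-t/2)

f breaks at 1/2, 1 into 3 integrals to sum
segment [0, 1/2) carries t**(3/2); integrate it
∫ t*log(t)·t^(s-1) over [1/2, 1)
segment 1 to ∞ holds exp(-t/2); add its integral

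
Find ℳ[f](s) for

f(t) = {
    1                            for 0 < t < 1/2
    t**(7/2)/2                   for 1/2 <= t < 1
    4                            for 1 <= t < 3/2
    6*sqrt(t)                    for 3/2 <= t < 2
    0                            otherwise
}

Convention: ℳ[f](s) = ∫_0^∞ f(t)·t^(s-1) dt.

f breaks at 1/2, 1, 3/2 into 4 integrals to sum
segment [0, 1/2) carries 1; integrate it
piece [1/2, 1): integrate t**(7/2)/2 against the kernel
the [1, 3/2) slice contributes ∫ 4·t^(s-1) dt
over [3/2, 2), the kernel integral of 6*sqrt(t) enters the sum

(16*2**s*s*(2*s + 1) - 64*2**s*(2*s + 1)*(2*s + 7) + 192*2**(2*s + 1/2)*s*(2*s + 7) + 64*3**s*(2*s + 1)*(2*s + 7) - 96*sqrt(2)*3**(s + 1/2)*s*(2*s + 7) - sqrt(2)*s*(2*s + 1) + 16*(2*s + 1)*(2*s + 7))/(16*2**s*s*(2*s + 1)*(2*s + 7))
  Re(s) > 0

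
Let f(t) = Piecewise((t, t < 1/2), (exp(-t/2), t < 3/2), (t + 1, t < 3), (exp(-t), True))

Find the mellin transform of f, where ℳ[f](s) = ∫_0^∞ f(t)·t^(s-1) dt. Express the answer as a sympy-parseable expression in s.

slice at 1/2, 3/2, 3, transform all 4 pieces, and sum them
over [0, 1/2), the kernel integral of t enters the sum
piece [1/2, 3/2): integrate exp(-t/2) against the kernel
segment [3/2, 3) carries (t + 1); integrate it
piece [3, ∞): integrate exp(-t) against the kernel

(2*2**s*s*(s + 1)*uppergamma(s, 3) - 5*3**s*s - 2*3**s + 2*4**s*s*(s + 1)*uppergamma(s, 1/4) - 2*4**s*s*(s + 1)*uppergamma(s, 3/4) + 8*6**s*s + 2*6**s + s)/(2*2**s*s*(s + 1))
  Re(s) > -1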